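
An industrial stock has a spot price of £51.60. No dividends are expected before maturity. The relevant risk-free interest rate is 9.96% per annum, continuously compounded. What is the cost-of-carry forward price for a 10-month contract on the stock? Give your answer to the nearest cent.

F = S·e^(rT) = 51.60 · e^(0.0996 × 10/12)
= 51.60 · e^0.083000 = 51.60 × 1.086542
F = £56.07

£56.07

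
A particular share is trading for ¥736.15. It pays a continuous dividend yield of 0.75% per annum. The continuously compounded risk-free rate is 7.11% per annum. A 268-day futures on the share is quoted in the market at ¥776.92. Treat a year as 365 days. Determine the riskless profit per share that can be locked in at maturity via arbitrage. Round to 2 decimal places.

¥5.58 per share

Fair futures: F* = S·e^(carry·T), with carry = (r − q) = 0.0711 − 0.0075 = 0.0636
F* = 736.15 · e^(0.0636 × 268/365) = 736.15 · e^0.046698 = 736.15 × 1.047806 = ¥771.3424
Market ¥776.92 > fair ¥771.3424: forward overpriced → cash-and-carry (buy spot, short the forward).
At maturity, profit = |F_mkt − F*| = |776.92 − 771.3424| = ¥5.58 per share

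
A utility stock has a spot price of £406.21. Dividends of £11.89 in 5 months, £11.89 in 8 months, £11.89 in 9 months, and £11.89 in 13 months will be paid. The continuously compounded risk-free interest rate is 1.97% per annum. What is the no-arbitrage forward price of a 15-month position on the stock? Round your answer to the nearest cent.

£368.29

PV(dividends) I = 11.89·e^(−0.0197·5/12) + 11.89·e^(−0.0197·8/12) + 11.89·e^(−0.0197·9/12) + 11.89·e^(−0.0197·13/12)
I = 11.7928 + 11.7349 + 11.7156 + 11.6389 = 46.8822
F = (S − I)·e^(rT) = (406.21 − 46.8822) · e^(0.0197·15/12)
= 359.3278 · e^0.024625 = 359.3278 × 1.024931 = £368.29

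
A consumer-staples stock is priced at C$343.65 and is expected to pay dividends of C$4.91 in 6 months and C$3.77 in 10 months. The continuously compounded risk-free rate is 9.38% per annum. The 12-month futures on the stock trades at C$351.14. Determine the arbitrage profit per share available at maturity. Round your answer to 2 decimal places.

PV(dividends) I = 4.91·e^(−0.0938·6/12) + 3.77·e^(−0.0938·10/12) = 8.1716
Fair futures F* = (S − I)·e^(rT) = (343.65 − 8.1716)·e^0.093800 = 335.4784 × 1.098340 = 368.4693
Market C$351.14 < fair 368.4693: forward underpriced → reverse cash-and-carry (short the stock, invest proceeds at r, pay the dividends, go long the forward).
Profit at T = |F_mkt − F*| = |351.14 − 368.4693| = C$17.33 per share

C$17.33 per share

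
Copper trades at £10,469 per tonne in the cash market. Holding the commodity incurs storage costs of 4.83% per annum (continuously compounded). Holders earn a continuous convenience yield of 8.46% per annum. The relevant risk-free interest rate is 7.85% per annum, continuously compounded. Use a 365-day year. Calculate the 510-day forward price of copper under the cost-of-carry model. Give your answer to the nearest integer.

£11,105 per tonne

Net carry = r + u − y = 0.0785 + 0.0483 − 0.0846 = 0.0422
F = S·e^((r+u−y)T) = 10469 · e^(0.0422 × 510/365) = 10469 · e^0.058964
= 10469 × 1.060737 = £11,105 per tonne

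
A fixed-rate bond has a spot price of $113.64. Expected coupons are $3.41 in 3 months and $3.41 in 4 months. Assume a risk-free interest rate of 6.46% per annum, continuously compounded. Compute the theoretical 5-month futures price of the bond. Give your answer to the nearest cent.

$109.87

PV(coupons) I = 3.41·e^(−0.0646·3/12) + 3.41·e^(−0.0646·4/12)
I = 3.3554 + 3.3374 = 6.6928
F = (S − I)·e^(rT) = (113.64 − 6.6928) · e^(0.0646·5/12)
= 106.9472 · e^0.026917 = 106.9472 × 1.027283 = $109.87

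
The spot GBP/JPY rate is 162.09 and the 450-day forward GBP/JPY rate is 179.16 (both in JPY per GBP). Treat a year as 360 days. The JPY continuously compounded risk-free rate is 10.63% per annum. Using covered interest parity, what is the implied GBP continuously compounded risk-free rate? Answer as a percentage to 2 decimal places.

F = S·e^((r_JPY − r_GBP)T) ⇒ r_GBP = r_JPY − ln(F/S)/T
ln(179.16/162.09) = 0.100128; /(450/360) = 0.080102
r_GBP = 0.1063 − 0.080102 = 0.026198
r_GBP = 2.62%

2.62%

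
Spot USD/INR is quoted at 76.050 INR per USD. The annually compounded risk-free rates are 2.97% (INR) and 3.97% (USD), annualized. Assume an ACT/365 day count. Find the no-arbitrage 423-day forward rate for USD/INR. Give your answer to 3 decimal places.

75.203

By covered interest parity, F = S · (1+r_INR)^T / (1+r_USD)^T
= 76.050 × 1.034500 / 1.046152 = 76.050 × 0.988862
F = 75.203 INR per USD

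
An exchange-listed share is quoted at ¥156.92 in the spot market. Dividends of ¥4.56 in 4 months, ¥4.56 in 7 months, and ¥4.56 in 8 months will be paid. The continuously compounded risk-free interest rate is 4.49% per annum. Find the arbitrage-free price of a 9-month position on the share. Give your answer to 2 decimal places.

¥148.48

PV(dividends) I = 4.56·e^(−0.0449·4/12) + 4.56·e^(−0.0449·7/12) + 4.56·e^(−0.0449·8/12)
I = 4.4923 + 4.4421 + 4.4255 = 13.3599
F = (S − I)·e^(rT) = (156.92 − 13.3599) · e^(0.0449·9/12)
= 143.5601 · e^0.033675 = 143.5601 × 1.034248 = ¥148.48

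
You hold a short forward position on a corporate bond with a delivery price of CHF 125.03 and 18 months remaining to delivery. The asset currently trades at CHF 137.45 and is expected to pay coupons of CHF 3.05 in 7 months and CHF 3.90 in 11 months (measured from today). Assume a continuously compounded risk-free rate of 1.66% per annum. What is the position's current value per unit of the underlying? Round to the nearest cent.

-CHF 8.63

PV(remaining coupons) I = 3.05·e^(−0.0166·7/12) + 3.90·e^(−0.0166·11/12) = 6.8617
Current forward F = (S − I)·e^(rT) = (137.45 − 6.8617)·e^(0.0166·18/12) = 130.5883 × 1.025213 = 133.8808
Value (long) = (F − K)·e^(−rT) = (133.8808 − 125.03) × 0.975407 = 8.6331
Short position value = −(long value) = -CHF 8.63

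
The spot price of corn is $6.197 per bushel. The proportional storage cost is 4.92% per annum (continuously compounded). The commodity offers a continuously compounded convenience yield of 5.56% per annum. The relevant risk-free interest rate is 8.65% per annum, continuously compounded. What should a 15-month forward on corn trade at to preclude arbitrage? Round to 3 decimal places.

Net carry = r + u − y = 0.0865 + 0.0492 − 0.0556 = 0.0801
F = S·e^((r+u−y)T) = 6.197 · e^(0.0801 × 15/12) = 6.197 · e^0.100125
= 6.197 × 1.105309 = $6.850 per bushel

$6.850 per bushel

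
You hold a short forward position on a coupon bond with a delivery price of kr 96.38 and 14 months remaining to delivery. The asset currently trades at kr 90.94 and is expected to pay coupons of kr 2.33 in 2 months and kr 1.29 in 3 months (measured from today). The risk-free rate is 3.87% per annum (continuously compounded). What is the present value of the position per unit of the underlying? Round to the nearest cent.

PV(remaining coupons) I = 2.33·e^(−0.0387·2/12) + 1.29·e^(−0.0387·3/12) = 3.5926
Current forward F = (S − I)·e^(rT) = (90.94 − 3.5926)·e^(0.0387·14/12) = 87.3474 × 1.046185 = 91.3815
Value (long) = (F − K)·e^(−rT) = (91.3815 − 96.38) × 0.955854 = -4.7778
Short position value = −(long value) = kr 4.78

kr 4.78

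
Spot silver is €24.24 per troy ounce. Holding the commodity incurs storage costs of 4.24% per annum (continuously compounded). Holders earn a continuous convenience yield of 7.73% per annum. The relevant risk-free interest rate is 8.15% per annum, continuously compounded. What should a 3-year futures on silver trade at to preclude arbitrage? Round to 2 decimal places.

€27.88 per troy ounce

Net carry = r + u − y = 0.0815 + 0.0424 − 0.0773 = 0.0466
F = S·e^((r+u−y)T) = 24.24 · e^(0.0466 × 3) = 24.24 · e^0.139800
= 24.24 × 1.150044 = €27.88 per troy ounce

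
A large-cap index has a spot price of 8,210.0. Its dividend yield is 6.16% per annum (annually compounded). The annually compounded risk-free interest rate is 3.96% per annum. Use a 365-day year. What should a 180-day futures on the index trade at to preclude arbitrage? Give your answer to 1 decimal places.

F = S · (1+r)^T / (1+q)^T
= 8210.0 × 1.019337 / 1.029918 = 8210.0 × 0.989726
F = 8,125.7

8,125.7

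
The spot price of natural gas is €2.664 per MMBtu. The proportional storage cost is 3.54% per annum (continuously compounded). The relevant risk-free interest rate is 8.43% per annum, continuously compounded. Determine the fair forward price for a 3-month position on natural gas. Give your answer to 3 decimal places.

Net carry = r + u − y = 0.0843 + 0.0354 − 0.0000 = 0.1197
F = S·e^((r+u−y)T) = 2.664 · e^(0.1197 × 3/12) = 2.664 · e^0.029925
= 2.664 × 1.030377 = €2.745 per MMBtu

€2.745 per MMBtu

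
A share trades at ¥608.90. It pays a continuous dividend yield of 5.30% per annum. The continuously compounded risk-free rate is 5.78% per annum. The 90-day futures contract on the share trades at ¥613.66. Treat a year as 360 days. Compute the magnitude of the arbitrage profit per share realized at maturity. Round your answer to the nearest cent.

¥4.03 per share

Fair futures: F* = S·e^(carry·T), with carry = (r − q) = 0.0578 − 0.0530 = 0.0048
F* = 608.90 · e^(0.0048 × 90/360) = 608.90 · e^0.001200 = 608.90 × 1.001201 = ¥609.6313
Market ¥613.66 > fair ¥609.6313: forward overpriced → cash-and-carry (buy spot, short the forward).
At maturity, profit = |F_mkt − F*| = |613.66 − 609.6313| = ¥4.03 per share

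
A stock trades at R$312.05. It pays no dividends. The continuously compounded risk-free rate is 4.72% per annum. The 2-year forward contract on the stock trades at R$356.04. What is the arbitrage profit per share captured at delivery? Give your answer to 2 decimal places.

Fair forward: F* = S·e^(carry·T), with carry = r = 0.0472
F* = 312.05 · e^(0.0472 × 2) = 312.05 · e^0.094400 = 312.05 × 1.098999 = R$342.9426
Market R$356.04 > fair R$342.9426: forward overpriced → cash-and-carry (buy spot, short the forward).
At maturity, profit = |F_mkt − F*| = |356.04 − 342.9426| = R$13.10 per share

R$13.10 per share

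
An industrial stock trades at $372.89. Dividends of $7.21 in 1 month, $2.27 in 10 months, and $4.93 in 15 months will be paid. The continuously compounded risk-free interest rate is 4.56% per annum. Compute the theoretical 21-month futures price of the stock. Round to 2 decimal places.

$388.68

PV(dividends) I = 7.21·e^(−0.0456·1/12) + 2.27·e^(−0.0456·10/12) + 4.93·e^(−0.0456·15/12)
I = 7.1827 + 2.1854 + 4.6568 = 14.0249
F = (S − I)·e^(rT) = (372.89 − 14.0249) · e^(0.0456·21/12)
= 358.8651 · e^0.079800 = 358.8651 × 1.083070 = $388.68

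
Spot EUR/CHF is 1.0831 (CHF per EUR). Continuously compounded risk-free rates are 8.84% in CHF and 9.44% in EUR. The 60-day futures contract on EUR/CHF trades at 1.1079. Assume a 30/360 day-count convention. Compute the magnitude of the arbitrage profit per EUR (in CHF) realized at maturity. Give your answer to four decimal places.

Fair futures: F* = S·e^(carry·T), with carry = (r_CHF − r_EUR) = 0.0884 − 0.0944 = -0.0060
F* = 1.0831 · e^(-0.0060 × 60/360) = 1.0831 · e^-0.001000 = 1.0831 × 0.999000 = 1.0820
Market 1.1079 > fair 1.0820: forward overpriced → cash-and-carry (buy spot, short the forward).
At maturity, profit = |F_mkt − F*| = |1.1079 − 1.0820| = 0.0259 per EUR (in CHF)

0.0259 per EUR (in CHF)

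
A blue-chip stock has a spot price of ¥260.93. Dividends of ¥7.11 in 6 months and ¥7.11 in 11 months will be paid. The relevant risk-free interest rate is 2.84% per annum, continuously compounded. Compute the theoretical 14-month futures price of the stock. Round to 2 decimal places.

PV(dividends) I = 7.11·e^(−0.0284·6/12) + 7.11·e^(−0.0284·11/12)
I = 7.0098 + 6.9273 = 13.9371
F = (S − I)·e^(rT) = (260.93 − 13.9371) · e^(0.0284·14/12)
= 246.9929 · e^0.033133 = 246.9929 × 1.033688 = ¥255.31

¥255.31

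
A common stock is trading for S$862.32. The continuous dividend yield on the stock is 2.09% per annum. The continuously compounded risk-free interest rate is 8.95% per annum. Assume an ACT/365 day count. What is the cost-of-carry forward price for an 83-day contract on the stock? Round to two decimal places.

S$875.88

F = S·e^((r − q)T) = 862.32 · e^((0.0895 − 0.0209) × 83/365)
= 862.32 · e^0.015599 = 862.32 × 1.015721
F = S$875.88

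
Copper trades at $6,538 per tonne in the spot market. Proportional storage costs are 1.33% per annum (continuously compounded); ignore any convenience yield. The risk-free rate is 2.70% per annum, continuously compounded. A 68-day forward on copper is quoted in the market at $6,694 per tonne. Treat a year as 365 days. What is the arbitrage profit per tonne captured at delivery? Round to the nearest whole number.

$107 per tonne

Fair forward: F* = S·e^(carry·T), with carry = (r + u) = 0.0270 + 0.0133 = 0.0403
F* = 6538 · e^(0.0403 × 68/365) = 6538 · e^0.007508 = 6538 × 1.007536 = $6587.2704
Market $6694 > fair $6587.2704: forward overpriced → cash-and-carry (buy spot, short the forward).
At maturity, profit = |F_mkt − F*| = |6694 − 6587.2704| = $107 per tonne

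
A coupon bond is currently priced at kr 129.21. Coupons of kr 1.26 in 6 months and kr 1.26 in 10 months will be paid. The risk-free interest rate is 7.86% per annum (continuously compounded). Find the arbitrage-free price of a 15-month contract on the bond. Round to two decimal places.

PV(coupons) I = 1.26·e^(−0.0786·6/12) + 1.26·e^(−0.0786·10/12)
I = 1.2114 + 1.1801 = 2.3915
F = (S − I)·e^(rT) = (129.21 − 2.3915) · e^(0.0786·15/12)
= 126.8185 · e^0.098250 = 126.8185 × 1.103239 = kr 139.91

kr 139.91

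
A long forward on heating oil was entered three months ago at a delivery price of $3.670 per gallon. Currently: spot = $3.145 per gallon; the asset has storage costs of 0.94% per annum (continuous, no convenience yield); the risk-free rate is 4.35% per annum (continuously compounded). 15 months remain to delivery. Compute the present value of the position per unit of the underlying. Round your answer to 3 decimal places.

-$0.294 per gallon

Current fair forward for the remaining 15 months: F = S·e^((r + u)·T), (r + u) = 0.0435 + 0.0094 = 0.0529
F = 3.145 · e^(0.0529 × 15/12) = 3.145 × 1.068360 = 3.3600
Value of long forward = (F − K)·e^(−rT) = (3.3600 − 3.670) · e^(−0.0435·15/12)
= -0.3100 × 0.947077 = -0.294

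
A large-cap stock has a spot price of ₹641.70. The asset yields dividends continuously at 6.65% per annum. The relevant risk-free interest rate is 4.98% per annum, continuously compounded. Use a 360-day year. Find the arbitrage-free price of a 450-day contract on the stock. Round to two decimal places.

F = S·e^((r − q)T) = 641.70 · e^((0.0498 − 0.0665) × 450/360)
= 641.70 · e^-0.020875 = 641.70 × 0.979341
F = ₹628.44

₹628.44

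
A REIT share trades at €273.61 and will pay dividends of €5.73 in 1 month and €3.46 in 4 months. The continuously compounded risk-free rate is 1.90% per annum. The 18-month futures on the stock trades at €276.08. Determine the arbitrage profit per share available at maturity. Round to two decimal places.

€3.98 per share

PV(dividends) I = 5.73·e^(−0.0190·1/12) + 3.46·e^(−0.0190·4/12) = 9.1591
Fair futures F* = (S − I)·e^(rT) = (273.61 − 9.1591)·e^0.028500 = 264.4509 × 1.028910 = 272.0962
Market €276.08 > fair 272.0962: forward overpriced → cash-and-carry (borrow at r, buy the stock and collect the dividends, short the forward).
Profit at T = |F_mkt − F*| = |276.08 − 272.0962| = €3.98 per share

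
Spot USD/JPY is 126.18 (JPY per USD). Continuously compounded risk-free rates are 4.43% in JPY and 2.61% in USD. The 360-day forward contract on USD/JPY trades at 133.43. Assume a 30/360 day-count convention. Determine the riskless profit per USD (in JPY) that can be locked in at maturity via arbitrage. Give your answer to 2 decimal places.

Fair forward: F* = S·e^(carry·T), with carry = (r_JPY − r_USD) = 0.0443 − 0.0261 = 0.0182
F* = 126.18 · e^(0.0182 × 360/360) = 126.18 · e^0.018200 = 126.18 × 1.018367 = 128.4975
Market 133.43 > fair 128.4975: forward overpriced → cash-and-carry (buy spot, short the forward).
At maturity, profit = |F_mkt − F*| = |133.43 − 128.4975| = 4.93 per USD (in JPY)

4.93 per USD (in JPY)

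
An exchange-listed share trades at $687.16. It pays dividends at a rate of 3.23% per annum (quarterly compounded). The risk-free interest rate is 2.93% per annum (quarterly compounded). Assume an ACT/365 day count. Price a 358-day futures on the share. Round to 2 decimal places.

F = S · (1+r/4)^(4T) / (1+q/4)^(4T)
= 687.16 × 1.029047 / 1.032056 = 687.16 × 0.997084
F = $685.16

$685.16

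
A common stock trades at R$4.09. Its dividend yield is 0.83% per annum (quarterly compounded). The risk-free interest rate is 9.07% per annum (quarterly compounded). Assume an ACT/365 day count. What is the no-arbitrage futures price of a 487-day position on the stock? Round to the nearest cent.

F = S · (1+r/4)^(4T) / (1+q/4)^(4T)
= 4.09 × 1.127119 / 1.011124 = 4.09 × 1.114719
F = R$4.56

R$4.56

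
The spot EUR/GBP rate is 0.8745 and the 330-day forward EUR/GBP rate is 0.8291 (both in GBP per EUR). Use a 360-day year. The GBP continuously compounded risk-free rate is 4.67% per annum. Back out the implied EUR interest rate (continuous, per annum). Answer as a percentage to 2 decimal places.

10.49%

F = S·e^((r_GBP − r_EUR)T) ⇒ r_EUR = r_GBP − ln(F/S)/T
ln(0.8291/0.8745) = -0.053312; /(330/360) = -0.058159
r_EUR = 0.0467 + 0.058159 = 0.104859
r_EUR = 10.49%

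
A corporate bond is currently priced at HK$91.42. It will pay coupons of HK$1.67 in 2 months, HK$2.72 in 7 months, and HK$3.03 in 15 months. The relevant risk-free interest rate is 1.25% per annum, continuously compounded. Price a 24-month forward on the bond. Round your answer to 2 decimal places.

PV(coupons) I = 1.67·e^(−0.0125·2/12) + 2.72·e^(−0.0125·7/12) + 3.03·e^(−0.0125·15/12)
I = 1.6665 + 2.7002 + 2.9830 = 7.3497
F = (S − I)·e^(rT) = (91.42 − 7.3497) · e^(0.0125·24/12)
= 84.0703 · e^0.025000 = 84.0703 × 1.025315 = HK$86.20

HK$86.20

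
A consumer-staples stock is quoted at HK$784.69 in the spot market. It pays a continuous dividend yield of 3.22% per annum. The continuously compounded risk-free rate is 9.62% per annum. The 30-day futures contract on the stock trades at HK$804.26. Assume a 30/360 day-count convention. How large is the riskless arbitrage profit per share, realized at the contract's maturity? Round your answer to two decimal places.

HK$15.37 per share

Fair futures: F* = S·e^(carry·T), with carry = (r − q) = 0.0962 − 0.0322 = 0.0640
F* = 784.69 · e^(0.0640 × 30/360) = 784.69 · e^0.005333 = 784.69 × 1.005347 = HK$788.8857
Market HK$804.26 > fair HK$788.8857: forward overpriced → cash-and-carry (buy spot, short the forward).
At maturity, profit = |F_mkt − F*| = |804.26 − 788.8857| = HK$15.37 per share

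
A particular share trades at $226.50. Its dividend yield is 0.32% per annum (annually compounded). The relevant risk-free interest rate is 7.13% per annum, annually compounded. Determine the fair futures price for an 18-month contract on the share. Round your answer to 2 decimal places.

F = S · (1+r)^T / (1+q)^T
= 226.50 × 1.108834 / 1.004804 = 226.50 × 1.103533
F = $249.95

$249.95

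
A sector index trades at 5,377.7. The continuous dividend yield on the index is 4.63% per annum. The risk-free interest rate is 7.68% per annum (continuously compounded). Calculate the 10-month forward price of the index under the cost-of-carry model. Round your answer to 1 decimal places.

F = S·e^((r − q)T) = 5377.7 · e^((0.0768 − 0.0463) × 10/12)
= 5377.7 · e^0.025417 = 5377.7 × 1.025743
F = 5,516.1

5,516.1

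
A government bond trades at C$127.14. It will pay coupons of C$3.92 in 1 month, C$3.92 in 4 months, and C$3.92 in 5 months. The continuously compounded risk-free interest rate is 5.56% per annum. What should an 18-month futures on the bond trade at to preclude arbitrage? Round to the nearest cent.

C$125.61

PV(coupons) I = 3.92·e^(−0.0556·1/12) + 3.92·e^(−0.0556·4/12) + 3.92·e^(−0.0556·5/12)
I = 3.9019 + 3.8480 + 3.8302 = 11.5801
F = (S − I)·e^(rT) = (127.14 − 11.5801) · e^(0.0556·18/12)
= 115.5599 · e^0.083400 = 115.5599 × 1.086977 = C$125.61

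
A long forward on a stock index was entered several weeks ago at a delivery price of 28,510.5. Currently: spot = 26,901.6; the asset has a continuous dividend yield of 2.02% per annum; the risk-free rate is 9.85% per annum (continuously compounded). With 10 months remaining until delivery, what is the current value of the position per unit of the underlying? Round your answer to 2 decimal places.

Current fair forward for the remaining 10 months: F = S·e^((r − q)·T), (r − q) = 0.0985 − 0.0202 = 0.0783
F = 26901.6 · e^(0.0783 × 10/12) = 26901.6 × 1.06742585 = 28715.4632
Value of long forward = (F − K)·e^(−rT) = (28715.4632 − 28510.5) · e^(−0.0985·10/12)
= 204.9632 × 0.92119519 = 188.81

188.81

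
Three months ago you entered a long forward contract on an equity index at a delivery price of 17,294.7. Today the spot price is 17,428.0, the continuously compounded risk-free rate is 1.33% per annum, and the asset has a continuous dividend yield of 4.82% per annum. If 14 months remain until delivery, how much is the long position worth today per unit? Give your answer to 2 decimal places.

Current fair forward for the remaining 14 months: F = S·e^((r − q)·T), (r − q) = 0.0133 − 0.0482 = -0.0349
F = 17428.0 · e^(-0.0349 × 14/12) = 17428.0 × 0.96010112 = 16732.6423
Value of long forward = (F − K)·e^(−rT) = (16732.6423 − 17294.7) · e^(−0.0133·14/12)
= -562.0577 × 0.98460310 = -553.40

-553.40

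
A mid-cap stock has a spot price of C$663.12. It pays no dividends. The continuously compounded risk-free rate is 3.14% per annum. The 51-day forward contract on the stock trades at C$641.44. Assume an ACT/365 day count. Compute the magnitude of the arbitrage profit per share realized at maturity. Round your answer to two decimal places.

C$24.60 per share

Fair forward: F* = S·e^(carry·T), with carry = r = 0.0314
F* = 663.12 · e^(0.0314 × 51/365) = 663.12 · e^0.004387 = 663.12 × 1.004397 = C$666.0357
Market C$641.44 < fair C$666.0357: forward underpriced → reverse cash-and-carry (short spot, go long the forward).
At maturity, profit = |F_mkt − F*| = |641.44 − 666.0357| = C$24.60 per share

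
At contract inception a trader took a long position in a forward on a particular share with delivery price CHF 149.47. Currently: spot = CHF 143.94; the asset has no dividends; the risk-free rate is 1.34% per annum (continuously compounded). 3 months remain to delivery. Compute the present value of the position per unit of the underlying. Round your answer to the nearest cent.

Current fair forward for the remaining 3 months: F = S·e^(r·T), r = 0.0134
F = 143.94 · e^(0.0134 × 3/12) = 143.94 × 1.003356 = 144.4231
Value of long forward = (F − K)·e^(−rT) = (144.4231 − 149.47) · e^(−0.0134·3/12)
= -5.0469 × 0.996656 = -5.03

-CHF 5.03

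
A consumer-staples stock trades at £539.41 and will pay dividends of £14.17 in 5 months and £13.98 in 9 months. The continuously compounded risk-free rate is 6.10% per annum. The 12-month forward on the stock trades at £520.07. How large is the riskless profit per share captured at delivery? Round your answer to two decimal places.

PV(dividends) I = 14.17·e^(−0.0610·5/12) + 13.98·e^(−0.0610·9/12) = 27.1692
Fair forward F* = (S − I)·e^(rT) = (539.41 − 27.1692)·e^0.061000 = 512.2408 × 1.062899 = 544.4602
Market £520.07 < fair 544.4602: forward underpriced → reverse cash-and-carry (short the stock, invest proceeds at r, pay the dividends, go long the forward).
Profit at T = |F_mkt − F*| = |520.07 − 544.4602| = £24.39 per share

£24.39 per share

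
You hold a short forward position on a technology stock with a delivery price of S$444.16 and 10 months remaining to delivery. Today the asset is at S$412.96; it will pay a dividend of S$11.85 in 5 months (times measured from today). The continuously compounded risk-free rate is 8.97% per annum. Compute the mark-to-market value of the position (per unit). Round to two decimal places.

S$10.62

PV(remaining dividends) I = 11.85·e^(−0.0897·5/12) = 11.4153
Current forward F = (S − I)·e^(rT) = (412.96 − 11.4153)·e^(0.0897·10/12) = 401.5447 × 1.077615 = 432.7106
Value (long) = (F − K)·e^(−rT) = (432.7106 − 444.16) × 0.927975 = -10.6248
Short position value = −(long value) = S$10.62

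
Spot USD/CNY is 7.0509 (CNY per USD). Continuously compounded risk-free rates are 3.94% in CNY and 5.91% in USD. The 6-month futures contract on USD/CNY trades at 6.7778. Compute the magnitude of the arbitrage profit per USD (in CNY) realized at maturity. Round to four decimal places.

0.2040 per USD (in CNY)

Fair futures: F* = S·e^(carry·T), with carry = (r_CNY − r_USD) = 0.0394 − 0.0591 = -0.0197
F* = 7.0509 · e^(-0.0197 × 6/12) = 7.0509 · e^-0.009850 = 7.0509 × 0.990198 = 6.9818
Market 6.7778 < fair 6.9818: forward underpriced → reverse cash-and-carry (short spot, go long the forward).
At maturity, profit = |F_mkt − F*| = |6.7778 − 6.9818| = 0.2040 per USD (in CNY)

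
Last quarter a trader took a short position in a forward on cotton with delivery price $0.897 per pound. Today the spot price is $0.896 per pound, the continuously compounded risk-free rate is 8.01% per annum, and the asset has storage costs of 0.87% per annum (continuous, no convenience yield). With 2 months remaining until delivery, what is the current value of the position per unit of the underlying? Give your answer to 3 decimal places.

-$0.012 per pound

Current fair forward for the remaining 2 months: F = S·e^((r + u)·T), (r + u) = 0.0801 + 0.0087 = 0.0888
F = 0.896 · e^(0.0888 × 2/12) = 0.896 × 1.014910 = 0.9094
Value of long forward = (F − K)·e^(−rT) = (0.9094 − 0.897) · e^(−0.0801·2/12)
= 0.0124 × 0.986739 = 0.012
Short position value = −(long value) = -$0.012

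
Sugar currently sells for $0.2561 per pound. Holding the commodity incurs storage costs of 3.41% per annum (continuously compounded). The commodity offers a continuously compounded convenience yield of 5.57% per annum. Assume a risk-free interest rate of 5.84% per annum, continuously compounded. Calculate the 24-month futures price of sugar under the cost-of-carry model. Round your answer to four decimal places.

Net carry = r + u − y = 0.0584 + 0.0341 − 0.0557 = 0.0368
F = S·e^((r+u−y)T) = 0.2561 · e^(0.0368 × 24/12) = 0.2561 · e^0.073600
= 0.2561 × 1.076376 = $0.2757 per pound

$0.2757 per pound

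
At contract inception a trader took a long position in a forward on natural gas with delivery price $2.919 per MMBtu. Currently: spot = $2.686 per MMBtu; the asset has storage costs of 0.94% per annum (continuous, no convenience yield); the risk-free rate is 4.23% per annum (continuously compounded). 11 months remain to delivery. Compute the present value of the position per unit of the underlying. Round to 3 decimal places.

Current fair forward for the remaining 11 months: F = S·e^((r + u)·T), (r + u) = 0.0423 + 0.0094 = 0.0517
F = 2.686 · e^(0.0517 × 11/12) = 2.686 × 1.048533 = 2.8164
Value of long forward = (F − K)·e^(−rT) = (2.8164 − 2.919) · e^(−0.0423·11/12)
= -0.1026 × 0.961967 = -0.099

-$0.099 per MMBtu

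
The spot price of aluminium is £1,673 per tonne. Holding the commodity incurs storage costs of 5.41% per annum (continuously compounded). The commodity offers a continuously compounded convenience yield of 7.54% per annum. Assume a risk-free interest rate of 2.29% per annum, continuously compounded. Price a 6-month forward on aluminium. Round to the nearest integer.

£1,674 per tonne

Net carry = r + u − y = 0.0229 + 0.0541 − 0.0754 = 0.0016
F = S·e^((r+u−y)T) = 1673 · e^(0.0016 × 6/12) = 1673 · e^0.000800
= 1673 × 1.000800 = £1,674 per tonne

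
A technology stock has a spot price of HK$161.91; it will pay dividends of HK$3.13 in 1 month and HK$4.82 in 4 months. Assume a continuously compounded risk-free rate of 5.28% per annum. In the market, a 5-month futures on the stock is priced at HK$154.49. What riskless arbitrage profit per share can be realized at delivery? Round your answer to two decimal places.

HK$2.99 per share

PV(dividends) I = 3.13·e^(−0.0528·1/12) + 4.82·e^(−0.0528·4/12) = 7.8522
Fair futures F* = (S − I)·e^(rT) = (161.91 − 7.8522)·e^0.022000 = 154.0578 × 1.022244 = 157.4847
Market HK$154.49 < fair 157.4847: forward underpriced → reverse cash-and-carry (short the stock, invest proceeds at r, pay the dividends, go long the forward).
Profit at T = |F_mkt − F*| = |154.49 − 157.4847| = HK$2.99 per share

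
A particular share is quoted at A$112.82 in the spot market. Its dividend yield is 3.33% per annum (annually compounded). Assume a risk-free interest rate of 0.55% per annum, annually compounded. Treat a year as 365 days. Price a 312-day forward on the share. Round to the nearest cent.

A$110.22

F = S · (1+r)^T / (1+q)^T
= 112.82 × 1.004699 / 1.028397 = 112.82 × 0.976956
F = A$110.22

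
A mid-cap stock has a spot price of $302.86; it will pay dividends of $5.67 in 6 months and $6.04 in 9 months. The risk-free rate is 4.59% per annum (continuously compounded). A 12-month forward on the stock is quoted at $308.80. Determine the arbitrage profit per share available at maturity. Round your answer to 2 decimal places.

$3.63 per share

PV(dividends) I = 5.67·e^(−0.0459·6/12) + 6.04·e^(−0.0459·9/12) = 11.3770
Fair forward F* = (S − I)·e^(rT) = (302.86 − 11.3770)·e^0.045900 = 291.4830 × 1.046970 = 305.1740
Market $308.80 > fair 305.1740: forward overpriced → cash-and-carry (borrow at r, buy the stock and collect the dividends, short the forward).
Profit at T = |F_mkt − F*| = |308.80 − 305.1740| = $3.63 per share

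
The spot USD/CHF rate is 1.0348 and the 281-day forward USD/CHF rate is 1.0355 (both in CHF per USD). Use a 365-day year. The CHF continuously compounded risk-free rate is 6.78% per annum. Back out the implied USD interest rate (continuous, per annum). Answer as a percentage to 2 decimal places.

F = S·e^((r_CHF − r_USD)T) ⇒ r_USD = r_CHF − ln(F/S)/T
ln(1.0355/1.0348) = 0.000676; /(281/365) = 0.000878
r_USD = 0.0678 − 0.000878 = 0.066922
r_USD = 6.69%

6.69%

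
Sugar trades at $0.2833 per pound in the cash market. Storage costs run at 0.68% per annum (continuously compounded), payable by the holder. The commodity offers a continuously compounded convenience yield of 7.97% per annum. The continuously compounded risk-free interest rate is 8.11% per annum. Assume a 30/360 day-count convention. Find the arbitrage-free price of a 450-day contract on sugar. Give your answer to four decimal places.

$0.2862 per pound

Net carry = r + u − y = 0.0811 + 0.0068 − 0.0797 = 0.0082
F = S·e^((r+u−y)T) = 0.2833 · e^(0.0082 × 450/360) = 0.2833 · e^0.010250
= 0.2833 × 1.010303 = $0.2862 per pound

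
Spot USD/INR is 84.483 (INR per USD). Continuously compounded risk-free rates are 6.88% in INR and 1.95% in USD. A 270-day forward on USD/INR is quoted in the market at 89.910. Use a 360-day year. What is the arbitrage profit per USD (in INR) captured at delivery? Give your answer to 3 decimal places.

Fair forward: F* = S·e^(carry·T), with carry = (r_INR − r_USD) = 0.0688 − 0.0195 = 0.0493
F* = 84.483 · e^(0.0493 × 270/360) = 84.483 · e^0.036975 = 84.483 × 1.037667 = 87.6652
Market 89.910 > fair 87.6652: forward overpriced → cash-and-carry (buy spot, short the forward).
At maturity, profit = |F_mkt − F*| = |89.910 − 87.6652| = 2.245 per USD (in INR)

2.245 per USD (in INR)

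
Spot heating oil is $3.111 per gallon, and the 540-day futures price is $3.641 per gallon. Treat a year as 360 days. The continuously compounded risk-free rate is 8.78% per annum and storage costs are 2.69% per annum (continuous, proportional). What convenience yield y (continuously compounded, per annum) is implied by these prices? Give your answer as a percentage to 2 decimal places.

0.98%

F = S·e^((r+u−y)T) ⇒ (r+u−y) = ln(F/S)/T
ln(3.641/3.111) = 0.157314; /T ⇒ 0.104876
y = r + u − ln(F/S)/T = 0.0878 + 0.0269 − 0.104876 = 0.009824
y = 0.98%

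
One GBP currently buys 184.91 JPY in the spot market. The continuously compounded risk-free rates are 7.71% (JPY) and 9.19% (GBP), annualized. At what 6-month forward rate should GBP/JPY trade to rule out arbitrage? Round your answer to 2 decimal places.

F = S·e^((r_JPY − r_GBP)T) = 184.91 · e^((0.0771 − 0.0919) × 6/12)
= 184.91 · e^-0.007400 = 184.91 × 0.992627
F = 183.55 JPY per GBP

183.55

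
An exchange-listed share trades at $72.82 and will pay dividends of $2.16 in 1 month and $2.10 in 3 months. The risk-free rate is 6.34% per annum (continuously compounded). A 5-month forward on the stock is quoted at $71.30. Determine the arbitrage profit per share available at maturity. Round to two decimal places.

PV(dividends) I = 2.16·e^(−0.0634·1/12) + 2.10·e^(−0.0634·3/12) = 4.2156
Fair forward F* = (S − I)·e^(rT) = (72.82 − 4.2156)·e^0.026417 = 68.6044 × 1.026769 = 70.4409
Market $71.30 > fair 70.4409: forward overpriced → cash-and-carry (borrow at r, buy the stock and collect the dividends, short the forward).
Profit at T = |F_mkt − F*| = |71.30 − 70.4409| = $0.86 per share

$0.86 per share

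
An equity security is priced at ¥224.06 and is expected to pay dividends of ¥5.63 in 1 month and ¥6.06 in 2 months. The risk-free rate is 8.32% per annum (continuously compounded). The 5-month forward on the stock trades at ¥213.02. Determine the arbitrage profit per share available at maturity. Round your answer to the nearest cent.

¥6.97 per share

PV(dividends) I = 5.63·e^(−0.0832·1/12) + 6.06·e^(−0.0832·2/12) = 11.5676
Fair forward F* = (S − I)·e^(rT) = (224.06 − 11.5676)·e^0.034667 = 212.4924 × 1.035275 = 219.9881
Market ¥213.02 < fair 219.9881: forward underpriced → reverse cash-and-carry (short the stock, invest proceeds at r, pay the dividends, go long the forward).
Profit at T = |F_mkt − F*| = |213.02 − 219.9881| = ¥6.97 per share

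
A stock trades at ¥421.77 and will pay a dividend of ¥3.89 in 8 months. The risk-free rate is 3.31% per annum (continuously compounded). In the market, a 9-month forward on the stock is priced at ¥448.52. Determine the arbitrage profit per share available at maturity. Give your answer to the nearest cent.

¥20.05 per share

PV(dividends) I = 3.89·e^(−0.0331·8/12) = 3.8051
Fair forward F* = (S − I)·e^(rT) = (421.77 − 3.8051)·e^0.024825 = 417.9649 × 1.025136 = 428.4709
Market ¥448.52 > fair 428.4709: forward overpriced → cash-and-carry (borrow at r, buy the stock and collect the dividends, short the forward).
Profit at T = |F_mkt − F*| = |448.52 − 428.4709| = ¥20.05 per share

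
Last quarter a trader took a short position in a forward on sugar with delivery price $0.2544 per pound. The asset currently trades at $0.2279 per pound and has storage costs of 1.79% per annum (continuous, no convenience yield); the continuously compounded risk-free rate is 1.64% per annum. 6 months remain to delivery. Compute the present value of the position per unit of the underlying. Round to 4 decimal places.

Current fair forward for the remaining 6 months: F = S·e^((r + u)·T), (r + u) = 0.0164 + 0.0179 = 0.0343
F = 0.2279 · e^(0.0343 × 6/12) = 0.2279 × 1.017298 = 0.2318
Value of long forward = (F − K)·e^(−rT) = (0.2318 − 0.2544) · e^(−0.0164·6/12)
= -0.0226 × 0.991834 = -0.0224
Short position value = −(long value) = $0.0224

$0.0224 per pound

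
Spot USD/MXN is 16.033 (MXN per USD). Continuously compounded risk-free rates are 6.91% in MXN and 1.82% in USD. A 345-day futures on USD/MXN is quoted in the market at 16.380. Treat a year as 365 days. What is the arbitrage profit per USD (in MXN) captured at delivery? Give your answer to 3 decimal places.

Fair futures: F* = S·e^(carry·T), with carry = (r_MXN − r_USD) = 0.0691 − 0.0182 = 0.0509
F* = 16.033 · e^(0.0509 × 345/365) = 16.033 · e^0.048111 = 16.033 × 1.049287 = 16.8232
Market 16.380 < fair 16.8232: forward underpriced → reverse cash-and-carry (short spot, go long the forward).
At maturity, profit = |F_mkt − F*| = |16.380 − 16.8232| = 0.443 per USD (in MXN)

0.443 per USD (in MXN)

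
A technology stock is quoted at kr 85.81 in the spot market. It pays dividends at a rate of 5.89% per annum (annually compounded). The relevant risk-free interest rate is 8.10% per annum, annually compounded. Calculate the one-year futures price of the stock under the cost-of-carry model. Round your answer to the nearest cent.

F = S · (1+r)^T / (1+q)^T
= 85.81 × 1.081000 / 1.058900 = 85.81 × 1.020871
F = kr 87.60

kr 87.60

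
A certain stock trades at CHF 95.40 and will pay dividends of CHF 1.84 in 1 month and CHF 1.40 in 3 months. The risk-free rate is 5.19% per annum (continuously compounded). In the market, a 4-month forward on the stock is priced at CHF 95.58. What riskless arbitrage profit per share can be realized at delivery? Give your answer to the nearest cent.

PV(dividends) I = 1.84·e^(−0.0519·1/12) + 1.40·e^(−0.0519·3/12) = 3.2140
Fair forward F* = (S − I)·e^(rT) = (95.40 − 3.2140)·e^0.017300 = 92.1860 × 1.017451 = 93.7947
Market CHF 95.58 > fair 93.7947: forward overpriced → cash-and-carry (borrow at r, buy the stock and collect the dividends, short the forward).
Profit at T = |F_mkt − F*| = |95.58 − 93.7947| = CHF 1.79 per share

CHF 1.79 per share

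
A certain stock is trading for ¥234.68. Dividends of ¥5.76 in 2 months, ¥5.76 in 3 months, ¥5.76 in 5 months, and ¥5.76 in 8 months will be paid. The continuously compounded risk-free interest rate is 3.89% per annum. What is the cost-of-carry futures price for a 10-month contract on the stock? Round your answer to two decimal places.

¥218.96

PV(dividends) I = 5.76·e^(−0.0389·2/12) + 5.76·e^(−0.0389·3/12) + 5.76·e^(−0.0389·5/12) + 5.76·e^(−0.0389·8/12)
I = 5.7228 + 5.7043 + 5.6674 + 5.6125 = 22.7070
F = (S − I)·e^(rT) = (234.68 − 22.7070) · e^(0.0389·10/12)
= 211.9730 · e^0.032417 = 211.9730 × 1.032948 = ¥218.96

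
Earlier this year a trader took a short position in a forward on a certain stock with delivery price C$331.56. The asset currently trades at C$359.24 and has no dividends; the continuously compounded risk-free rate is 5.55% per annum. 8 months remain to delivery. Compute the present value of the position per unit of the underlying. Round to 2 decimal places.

Current fair forward for the remaining 8 months: F = S·e^(r·T), r = 0.0555
F = 359.24 · e^(0.0555 × 8/12) = 359.24 × 1.037693 = 372.7808
Value of long forward = (F − K)·e^(−rT) = (372.7808 − 331.56) · e^(−0.0555·8/12)
= 41.2208 × 0.963676 = 39.72
Short position value = −(long value) = -C$39.72

-C$39.72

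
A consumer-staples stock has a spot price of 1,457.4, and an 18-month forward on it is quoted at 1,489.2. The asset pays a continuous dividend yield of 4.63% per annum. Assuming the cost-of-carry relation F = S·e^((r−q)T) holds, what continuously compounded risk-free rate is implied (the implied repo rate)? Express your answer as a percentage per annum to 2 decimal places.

From F = S·e^((r−q)T): (r − q) = ln(F/S)/T
ln(1489.2/1457.4) = ln(1.021820) = 0.021585
(r − q) = 0.021585 / (18/12) = 0.014390
r = ln(F/S)/T + q = 0.014390 + 0.0463 = 0.060690
r = 6.07%

6.07%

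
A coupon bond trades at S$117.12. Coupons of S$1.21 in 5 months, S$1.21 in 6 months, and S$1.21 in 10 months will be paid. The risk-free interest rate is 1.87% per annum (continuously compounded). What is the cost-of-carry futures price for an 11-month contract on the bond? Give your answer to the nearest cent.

S$115.49

PV(coupons) I = 1.21·e^(−0.0187·5/12) + 1.21·e^(−0.0187·6/12) + 1.21·e^(−0.0187·10/12)
I = 1.2006 + 1.1987 + 1.1913 = 3.5906
F = (S − I)·e^(rT) = (117.12 − 3.5906) · e^(0.0187·11/12)
= 113.5294 · e^0.017142 = 113.5294 × 1.017290 = S$115.49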